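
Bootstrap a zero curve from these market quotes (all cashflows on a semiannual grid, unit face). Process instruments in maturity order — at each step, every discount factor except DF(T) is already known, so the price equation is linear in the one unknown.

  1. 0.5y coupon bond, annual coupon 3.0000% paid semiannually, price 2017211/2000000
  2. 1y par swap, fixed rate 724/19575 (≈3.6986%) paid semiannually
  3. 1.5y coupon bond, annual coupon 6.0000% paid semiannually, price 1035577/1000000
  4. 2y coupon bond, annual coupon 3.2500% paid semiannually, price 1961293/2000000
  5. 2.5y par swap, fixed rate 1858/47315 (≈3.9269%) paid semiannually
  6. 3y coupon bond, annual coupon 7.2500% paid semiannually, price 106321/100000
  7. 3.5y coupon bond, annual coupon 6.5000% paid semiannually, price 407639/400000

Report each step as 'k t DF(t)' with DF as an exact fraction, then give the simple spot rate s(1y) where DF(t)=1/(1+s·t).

step 1 [0.5y] bond c/2=3/200: DF=(2017211/2000000 − 3/200·(0))/(1+3/200) = 9937/10000 ≈ 0.993700
step 2 [1y] swap r/2=362/19575: DF=(1 − 362/19575·(0.993700))/(1+362/19575) = 4819/5000 ≈ 0.963800
step 3 [1.5y] bond c/2=3/100: DF=(1035577/1000000 − 3/100·(0.993700+0.963800))/(1+3/100) = 2371/2500 ≈ 0.948400
step 4 [2y] bond c/2=13/800: DF=(1961293/2000000 − 13/800·(0.993700+0.963800+0.948400))/(1+13/800) = 1837/2000 ≈ 0.918500
step 5 [2.5y] swap r/2=929/47315: DF=(1 − 929/47315·(0.993700+0.963800+0.948400+0.918500))/(1+929/47315) = 9071/10000 ≈ 0.907100
step 6 [3y] bond c/2=29/800: DF=(106321/100000 − 29/800·(0.993700+0.963800+0.948400+0.918500+0.907100))/(1+29/800) = 1721/2000 ≈ 0.860500
step 7 [3.5y] bond c/2=13/400: DF=(407639/400000 − 13/400·(0.993700+0.963800+0.948400+0.918500+0.907100+0.860500))/(1+13/400) = 811/1000 ≈ 0.811000

1 1/2 9937/10000
2 1 4819/5000
3 3/2 2371/2500
4 2 1837/2000
5 5/2 9071/10000
6 3 1721/2000
7 7/2 811/1000
s(1y) = (1/(4819/5000) − 1)/(1) = 181/4819 ≈ 3.7560%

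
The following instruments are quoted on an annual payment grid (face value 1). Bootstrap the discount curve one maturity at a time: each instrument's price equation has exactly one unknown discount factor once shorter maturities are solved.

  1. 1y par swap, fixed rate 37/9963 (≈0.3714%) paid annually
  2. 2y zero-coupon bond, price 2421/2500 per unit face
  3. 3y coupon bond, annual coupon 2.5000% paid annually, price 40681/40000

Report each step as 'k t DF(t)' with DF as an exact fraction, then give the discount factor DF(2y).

step 1 [1y] swap r/1=37/9963: DF=(1 − 37/9963·(0))/(1+37/9963) = 9963/10000 ≈ 0.996300
step 2 [2y] zero: DF = P = 2421/2500 ≈ 0.968400
step 3 [3y] bond c/1=1/40: DF=(40681/40000 − 1/40·(0.996300+0.968400))/(1+1/40) = 9443/10000 ≈ 0.944300

1 1 9963/10000
2 2 2421/2500
3 3 9443/10000
DF(2y) = 2421/2500 ≈ 0.968400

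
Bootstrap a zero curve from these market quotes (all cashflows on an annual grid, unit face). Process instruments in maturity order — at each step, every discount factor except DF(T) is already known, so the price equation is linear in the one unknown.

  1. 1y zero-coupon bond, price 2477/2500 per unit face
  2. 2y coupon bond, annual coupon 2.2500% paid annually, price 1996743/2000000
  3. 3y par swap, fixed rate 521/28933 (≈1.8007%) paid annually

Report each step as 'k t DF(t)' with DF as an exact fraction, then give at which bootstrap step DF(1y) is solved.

step 1 [1y] zero: DF = P = 2477/2500 ≈ 0.990800
step 2 [2y] bond c/1=9/400: DF=(1996743/2000000 − 9/400·(0.990800))/(1+9/400) = 4773/5000 ≈ 0.954600
step 3 [3y] swap r/1=521/28933: DF=(1 − 521/28933·(0.990800+0.954600))/(1+521/28933) = 9479/10000 ≈ 0.947900

1 1 2477/2500
2 2 4773/5000
3 3 9479/10000
DF(1y) is solved at step 1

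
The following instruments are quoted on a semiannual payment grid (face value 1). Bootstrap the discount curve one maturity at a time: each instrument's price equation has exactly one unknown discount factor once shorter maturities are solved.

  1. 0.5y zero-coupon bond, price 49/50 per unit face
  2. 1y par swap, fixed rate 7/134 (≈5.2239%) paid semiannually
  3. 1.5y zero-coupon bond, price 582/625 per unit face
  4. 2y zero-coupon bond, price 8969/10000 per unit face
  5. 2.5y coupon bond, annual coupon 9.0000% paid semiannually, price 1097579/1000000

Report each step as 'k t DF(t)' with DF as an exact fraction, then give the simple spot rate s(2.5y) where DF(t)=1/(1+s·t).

1 1/2 49/50
2 1 1187/1250
3 3/2 582/625
4 2 8969/10000
5 5/2 1777/2000
s(2.5y) = (1/(1777/2000) − 1)/(5/2) = 446/8885 ≈ 5.0197%

step 1 [0.5y] zero: DF = P = 49/50 ≈ 0.980000
step 2 [1y] swap r/2=7/268: DF=(1 − 7/268·(0.980000))/(1+7/268) = 1187/1250 ≈ 0.949600
step 3 [1.5y] zero: DF = P = 582/625 ≈ 0.931200
step 4 [2y] zero: DF = P = 8969/10000 ≈ 0.896900
step 5 [2.5y] bond c/2=9/200: DF=(1097579/1000000 − 9/200·(0.980000+0.949600+0.931200+0.896900))/(1+9/200) = 1777/2000 ≈ 0.888500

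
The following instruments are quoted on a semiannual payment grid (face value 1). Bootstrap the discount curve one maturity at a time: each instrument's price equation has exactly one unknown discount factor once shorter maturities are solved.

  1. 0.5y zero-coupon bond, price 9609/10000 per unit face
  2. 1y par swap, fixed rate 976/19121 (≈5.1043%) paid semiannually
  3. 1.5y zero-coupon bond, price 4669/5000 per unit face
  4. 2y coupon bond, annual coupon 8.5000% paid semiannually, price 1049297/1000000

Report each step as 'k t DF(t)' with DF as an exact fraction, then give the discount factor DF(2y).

1 1/2 9609/10000
2 1 1189/1250
3 3/2 4669/5000
4 2 1781/2000
DF(2y) = 1781/2000 ≈ 0.890500

step 1 [0.5y] zero: DF = P = 9609/10000 ≈ 0.960900
step 2 [1y] swap r/2=488/19121: DF=(1 − 488/19121·(0.960900))/(1+488/19121) = 1189/1250 ≈ 0.951200
step 3 [1.5y] zero: DF = P = 4669/5000 ≈ 0.933800
step 4 [2y] bond c/2=17/400: DF=(1049297/1000000 − 17/400·(0.960900+0.951200+0.933800))/(1+17/400) = 1781/2000 ≈ 0.890500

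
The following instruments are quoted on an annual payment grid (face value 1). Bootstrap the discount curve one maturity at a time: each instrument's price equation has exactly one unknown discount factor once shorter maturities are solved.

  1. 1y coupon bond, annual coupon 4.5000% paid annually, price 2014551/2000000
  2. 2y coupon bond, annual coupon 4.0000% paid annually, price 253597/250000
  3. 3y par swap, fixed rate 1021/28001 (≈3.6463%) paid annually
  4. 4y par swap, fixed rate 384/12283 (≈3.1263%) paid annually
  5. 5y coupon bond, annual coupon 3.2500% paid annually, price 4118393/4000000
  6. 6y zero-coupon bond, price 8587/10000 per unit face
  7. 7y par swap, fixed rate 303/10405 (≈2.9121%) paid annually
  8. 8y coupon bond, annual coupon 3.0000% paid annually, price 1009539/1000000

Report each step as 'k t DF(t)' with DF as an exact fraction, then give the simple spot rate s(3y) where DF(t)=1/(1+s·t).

step 1 [1y] bond c/1=9/200: DF=(2014551/2000000 − 9/200·(0))/(1+9/200) = 9639/10000 ≈ 0.963900
step 2 [2y] bond c/1=1/25: DF=(253597/250000 − 1/25·(0.963900))/(1+1/25) = 9383/10000 ≈ 0.938300
step 3 [3y] swap r/1=1021/28001: DF=(1 − 1021/28001·(0.963900+0.938300))/(1+1021/28001) = 8979/10000 ≈ 0.897900
step 4 [4y] swap r/1=384/12283: DF=(1 − 384/12283·(0.963900+0.938300+0.897900))/(1+384/12283) = 553/625 ≈ 0.884800
step 5 [5y] bond c/1=13/400: DF=(4118393/4000000 − 13/400·(0.963900+0.938300+0.897900+0.884800))/(1+13/400) = 2203/2500 ≈ 0.881200
step 6 [6y] zero: DF = P = 8587/10000 ≈ 0.858700
step 7 [7y] swap r/1=303/10405: DF=(1 − 303/10405·(0.963900+0.938300+0.897900+0.884800+0.881200+0.858700))/(1+303/10405) = 4091/5000 ≈ 0.818200
step 8 [8y] bond c/1=3/100: DF=(1009539/1000000 − 3/100·(0.963900+0.938300+0.897900+0.884800+0.881200+0.858700+0.818200))/(1+3/100) = 7983/10000 ≈ 0.798300

1 1 9639/10000
2 2 9383/10000
3 3 8979/10000
4 4 553/625
5 5 2203/2500
6 6 8587/10000
7 7 4091/5000
8 8 7983/10000
s(3y) = (1/(8979/10000) − 1)/(3) = 1021/26937 ≈ 3.7903%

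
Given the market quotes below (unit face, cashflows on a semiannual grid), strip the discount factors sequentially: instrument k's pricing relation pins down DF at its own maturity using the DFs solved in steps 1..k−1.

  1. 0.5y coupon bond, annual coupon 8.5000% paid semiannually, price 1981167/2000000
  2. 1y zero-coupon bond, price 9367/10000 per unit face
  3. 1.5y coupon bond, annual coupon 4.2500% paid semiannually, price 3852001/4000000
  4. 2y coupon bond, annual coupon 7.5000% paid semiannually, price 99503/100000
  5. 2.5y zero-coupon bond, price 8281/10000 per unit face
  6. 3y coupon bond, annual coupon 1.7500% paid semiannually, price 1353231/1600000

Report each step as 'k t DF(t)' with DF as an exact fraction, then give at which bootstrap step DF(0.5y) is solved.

1 1/2 4751/5000
2 1 9367/10000
3 3/2 9037/10000
4 2 4291/5000
5 5/2 8281/10000
6 3 1999/2500
DF(0.5y) is solved at step 1

step 1 [0.5y] bond c/2=17/400: DF=(1981167/2000000 − 17/400·(0))/(1+17/400) = 4751/5000 ≈ 0.950200
step 2 [1y] zero: DF = P = 9367/10000 ≈ 0.936700
step 3 [1.5y] bond c/2=17/800: DF=(3852001/4000000 − 17/800·(0.950200+0.936700))/(1+17/800) = 9037/10000 ≈ 0.903700
step 4 [2y] bond c/2=3/80: DF=(99503/100000 − 3/80·(0.950200+0.936700+0.903700))/(1+3/80) = 4291/5000 ≈ 0.858200
step 5 [2.5y] zero: DF = P = 8281/10000 ≈ 0.828100
step 6 [3y] bond c/2=7/800: DF=(1353231/1600000 − 7/800·(0.950200+0.936700+0.903700+0.858200+0.828100))/(1+7/800) = 1999/2500 ≈ 0.799600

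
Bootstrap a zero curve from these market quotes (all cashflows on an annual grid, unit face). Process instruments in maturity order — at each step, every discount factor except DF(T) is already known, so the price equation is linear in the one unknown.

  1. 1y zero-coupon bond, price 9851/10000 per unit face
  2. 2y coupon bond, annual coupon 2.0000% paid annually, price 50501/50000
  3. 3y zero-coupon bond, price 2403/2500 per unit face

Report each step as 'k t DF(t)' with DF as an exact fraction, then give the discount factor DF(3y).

1 1 9851/10000
2 2 9709/10000
3 3 2403/2500
DF(3y) = 2403/2500 ≈ 0.961200

step 1 [1y] zero: DF = P = 9851/10000 ≈ 0.985100
step 2 [2y] bond c/1=1/50: DF=(50501/50000 − 1/50·(0.985100))/(1+1/50) = 9709/10000 ≈ 0.970900
step 3 [3y] zero: DF = P = 2403/2500 ≈ 0.961200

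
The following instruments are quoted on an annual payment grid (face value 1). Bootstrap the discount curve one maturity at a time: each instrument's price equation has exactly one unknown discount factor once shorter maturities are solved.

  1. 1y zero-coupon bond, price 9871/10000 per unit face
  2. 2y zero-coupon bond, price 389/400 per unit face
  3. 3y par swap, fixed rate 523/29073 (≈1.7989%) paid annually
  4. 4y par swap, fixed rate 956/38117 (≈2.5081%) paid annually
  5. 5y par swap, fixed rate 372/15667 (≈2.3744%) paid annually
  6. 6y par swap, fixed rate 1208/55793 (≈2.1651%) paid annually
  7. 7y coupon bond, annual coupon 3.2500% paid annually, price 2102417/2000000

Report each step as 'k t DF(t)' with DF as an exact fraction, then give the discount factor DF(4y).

step 1 [1y] zero: DF = P = 9871/10000 ≈ 0.987100
step 2 [2y] zero: DF = P = 389/400 ≈ 0.972500
step 3 [3y] swap r/1=523/29073: DF=(1 − 523/29073·(0.987100+0.972500))/(1+523/29073) = 9477/10000 ≈ 0.947700
step 4 [4y] swap r/1=956/38117: DF=(1 − 956/38117·(0.987100+0.972500+0.947700))/(1+956/38117) = 2261/2500 ≈ 0.904400
step 5 [5y] swap r/1=372/15667: DF=(1 − 372/15667·(0.987100+0.972500+0.947700+0.904400))/(1+372/15667) = 2221/2500 ≈ 0.888400
step 6 [6y] swap r/1=1208/55793: DF=(1 − 1208/55793·(0.987100+0.972500+0.947700+0.904400+0.888400))/(1+1208/55793) = 1099/1250 ≈ 0.879200
step 7 [7y] bond c/1=13/400: DF=(2102417/2000000 − 13/400·(0.987100+0.972500+0.947700+0.904400+0.888400+0.879200))/(1+13/400) = 337/400 ≈ 0.842500

1 1 9871/10000
2 2 389/400
3 3 9477/10000
4 4 2261/2500
5 5 2221/2500
6 6 1099/1250
7 7 337/400
DF(4y) = 2261/2500 ≈ 0.904400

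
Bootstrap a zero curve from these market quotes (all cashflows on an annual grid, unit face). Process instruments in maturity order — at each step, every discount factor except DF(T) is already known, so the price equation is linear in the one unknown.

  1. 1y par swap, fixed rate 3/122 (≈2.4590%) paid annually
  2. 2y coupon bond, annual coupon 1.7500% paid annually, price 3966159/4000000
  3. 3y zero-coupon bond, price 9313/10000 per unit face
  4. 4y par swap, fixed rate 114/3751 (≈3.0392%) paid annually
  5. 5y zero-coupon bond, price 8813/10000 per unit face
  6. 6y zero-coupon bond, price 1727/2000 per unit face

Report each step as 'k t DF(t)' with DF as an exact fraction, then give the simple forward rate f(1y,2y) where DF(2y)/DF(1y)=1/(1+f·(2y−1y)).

step 1 [1y] swap r/1=3/122: DF=(1 − 3/122·(0))/(1+3/122) = 122/125 ≈ 0.976000
step 2 [2y] bond c/1=7/400: DF=(3966159/4000000 − 7/400·(0.976000))/(1+7/400) = 9577/10000 ≈ 0.957700
step 3 [3y] zero: DF = P = 9313/10000 ≈ 0.931300
step 4 [4y] swap r/1=114/3751: DF=(1 − 114/3751·(0.976000+0.957700+0.931300))/(1+114/3751) = 443/500 ≈ 0.886000
step 5 [5y] zero: DF = P = 8813/10000 ≈ 0.881300
step 6 [6y] zero: DF = P = 1727/2000 ≈ 0.863500

1 1 122/125
2 2 9577/10000
3 3 9313/10000
4 4 443/500
5 5 8813/10000
6 6 1727/2000
f(1y,2y) = ((122/125)/(9577/10000) − 1)/(1) = 3/157 ≈ 1.9108%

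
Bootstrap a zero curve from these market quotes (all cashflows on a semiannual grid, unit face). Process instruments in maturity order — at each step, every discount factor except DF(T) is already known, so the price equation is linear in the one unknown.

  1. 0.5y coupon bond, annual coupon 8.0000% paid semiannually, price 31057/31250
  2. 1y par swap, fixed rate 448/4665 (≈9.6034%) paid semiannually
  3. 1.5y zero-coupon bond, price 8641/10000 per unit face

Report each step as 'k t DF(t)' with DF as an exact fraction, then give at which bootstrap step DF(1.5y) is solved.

step 1 [0.5y] bond c/2=1/25: DF=(31057/31250 − 1/25·(0))/(1+1/25) = 2389/2500 ≈ 0.955600
step 2 [1y] swap r/2=224/4665: DF=(1 − 224/4665·(0.955600))/(1+224/4665) = 569/625 ≈ 0.910400
step 3 [1.5y] zero: DF = P = 8641/10000 ≈ 0.864100

1 1/2 2389/2500
2 1 569/625
3 3/2 8641/10000
DF(1.5y) is solved at step 3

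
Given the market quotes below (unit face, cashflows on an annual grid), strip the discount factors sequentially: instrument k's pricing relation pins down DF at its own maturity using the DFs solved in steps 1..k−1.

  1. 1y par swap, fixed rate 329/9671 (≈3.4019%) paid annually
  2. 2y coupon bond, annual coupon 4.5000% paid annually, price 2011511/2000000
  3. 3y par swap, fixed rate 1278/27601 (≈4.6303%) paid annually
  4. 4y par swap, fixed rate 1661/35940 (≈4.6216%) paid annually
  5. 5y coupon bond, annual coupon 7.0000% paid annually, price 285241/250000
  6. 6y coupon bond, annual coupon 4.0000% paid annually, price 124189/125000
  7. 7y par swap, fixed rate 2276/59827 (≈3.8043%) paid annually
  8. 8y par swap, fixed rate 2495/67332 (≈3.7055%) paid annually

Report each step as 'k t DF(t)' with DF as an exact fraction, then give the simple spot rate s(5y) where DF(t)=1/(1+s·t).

1 1 9671/10000
2 2 1151/1250
3 3 4361/5000
4 4 8339/10000
5 5 1039/1250
6 6 7851/10000
7 7 1931/2500
8 8 1501/2000
s(5y) = (1/(1039/1250) − 1)/(5) = 211/5195 ≈ 4.0616%

step 1 [1y] swap r/1=329/9671: DF=(1 − 329/9671·(0))/(1+329/9671) = 9671/10000 ≈ 0.967100
step 2 [2y] bond c/1=9/200: DF=(2011511/2000000 − 9/200·(0.967100))/(1+9/200) = 1151/1250 ≈ 0.920800
step 3 [3y] swap r/1=1278/27601: DF=(1 − 1278/27601·(0.967100+0.920800))/(1+1278/27601) = 4361/5000 ≈ 0.872200
step 4 [4y] swap r/1=1661/35940: DF=(1 − 1661/35940·(0.967100+0.920800+0.872200))/(1+1661/35940) = 8339/10000 ≈ 0.833900
step 5 [5y] bond c/1=7/100: DF=(285241/250000 − 7/100·(0.967100+0.920800+0.872200+0.833900))/(1+7/100) = 1039/1250 ≈ 0.831200
step 6 [6y] bond c/1=1/25: DF=(124189/125000 − 1/25·(0.967100+0.920800+0.872200+0.833900+0.831200))/(1+1/25) = 7851/10000 ≈ 0.785100
step 7 [7y] swap r/1=2276/59827: DF=(1 − 2276/59827·(0.967100+0.920800+0.872200+0.833900+0.831200+0.785100))/(1+2276/59827) = 1931/2500 ≈ 0.772400
step 8 [8y] swap r/1=2495/67332: DF=(1 − 2495/67332·(0.967100+0.920800+0.872200+0.833900+0.831200+0.785100+0.772400))/(1+2495/67332) = 1501/2000 ≈ 0.750500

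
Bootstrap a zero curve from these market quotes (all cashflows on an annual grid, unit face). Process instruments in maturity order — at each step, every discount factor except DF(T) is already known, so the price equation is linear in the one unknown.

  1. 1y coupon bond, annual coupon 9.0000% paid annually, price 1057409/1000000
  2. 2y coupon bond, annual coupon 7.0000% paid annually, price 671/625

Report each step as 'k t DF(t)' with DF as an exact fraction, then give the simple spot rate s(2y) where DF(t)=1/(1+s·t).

step 1 [1y] bond c/1=9/100: DF=(1057409/1000000 − 9/100·(0))/(1+9/100) = 9701/10000 ≈ 0.970100
step 2 [2y] bond c/1=7/100: DF=(671/625 − 7/100·(0.970100))/(1+7/100) = 9399/10000 ≈ 0.939900

1 1 9701/10000
2 2 9399/10000
s(2y) = (1/(9399/10000) − 1)/(2) = 601/18798 ≈ 3.1971%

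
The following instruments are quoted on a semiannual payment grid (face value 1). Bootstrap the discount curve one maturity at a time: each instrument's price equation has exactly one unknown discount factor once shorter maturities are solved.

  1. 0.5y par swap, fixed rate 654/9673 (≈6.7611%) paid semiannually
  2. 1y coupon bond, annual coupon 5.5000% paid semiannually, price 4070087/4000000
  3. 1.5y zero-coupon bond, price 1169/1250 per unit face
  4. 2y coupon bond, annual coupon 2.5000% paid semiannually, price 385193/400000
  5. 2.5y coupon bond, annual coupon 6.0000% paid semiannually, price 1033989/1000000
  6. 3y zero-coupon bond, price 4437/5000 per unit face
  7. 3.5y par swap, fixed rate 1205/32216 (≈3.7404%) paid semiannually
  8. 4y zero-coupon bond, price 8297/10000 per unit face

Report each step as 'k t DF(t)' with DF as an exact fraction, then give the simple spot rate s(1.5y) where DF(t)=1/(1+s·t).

step 1 [0.5y] swap r/2=327/9673: DF=(1 − 327/9673·(0))/(1+327/9673) = 9673/10000 ≈ 0.967300
step 2 [1y] bond c/2=11/400: DF=(4070087/4000000 − 11/400·(0.967300))/(1+11/400) = 2411/2500 ≈ 0.964400
step 3 [1.5y] zero: DF = P = 1169/1250 ≈ 0.935200
step 4 [2y] bond c/2=1/80: DF=(385193/400000 − 1/80·(0.967300+0.964400+0.935200))/(1+1/80) = 9157/10000 ≈ 0.915700
step 5 [2.5y] bond c/2=3/100: DF=(1033989/1000000 − 3/100·(0.967300+0.964400+0.935200+0.915700))/(1+3/100) = 8937/10000 ≈ 0.893700
step 6 [3y] zero: DF = P = 4437/5000 ≈ 0.887400
step 7 [3.5y] swap r/2=1205/64432: DF=(1 − 1205/64432·(0.967300+0.964400+0.935200+0.915700+0.893700+0.887400))/(1+1205/64432) = 1759/2000 ≈ 0.879500
step 8 [4y] zero: DF = P = 8297/10000 ≈ 0.829700

1 1/2 9673/10000
2 1 2411/2500
3 3/2 1169/1250
4 2 9157/10000
5 5/2 8937/10000
6 3 4437/5000
7 7/2 1759/2000
8 4 8297/10000
s(1.5y) = (1/(1169/1250) − 1)/(3/2) = 54/1169 ≈ 4.6193%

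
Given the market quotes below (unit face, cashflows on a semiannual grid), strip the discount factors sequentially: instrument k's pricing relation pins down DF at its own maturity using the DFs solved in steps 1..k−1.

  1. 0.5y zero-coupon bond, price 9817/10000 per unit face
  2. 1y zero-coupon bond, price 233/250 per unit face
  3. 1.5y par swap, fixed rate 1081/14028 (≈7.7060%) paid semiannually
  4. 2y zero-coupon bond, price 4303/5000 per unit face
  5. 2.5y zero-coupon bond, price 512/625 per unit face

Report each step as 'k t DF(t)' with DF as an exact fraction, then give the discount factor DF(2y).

step 1 [0.5y] zero: DF = P = 9817/10000 ≈ 0.981700
step 2 [1y] zero: DF = P = 233/250 ≈ 0.932000
step 3 [1.5y] swap r/2=1081/28056: DF=(1 − 1081/28056·(0.981700+0.932000))/(1+1081/28056) = 8919/10000 ≈ 0.891900
step 4 [2y] zero: DF = P = 4303/5000 ≈ 0.860600
step 5 [2.5y] zero: DF = P = 512/625 ≈ 0.819200

1 1/2 9817/10000
2 1 233/250
3 3/2 8919/10000
4 2 4303/5000
5 5/2 512/625
DF(2y) = 4303/5000 ≈ 0.860600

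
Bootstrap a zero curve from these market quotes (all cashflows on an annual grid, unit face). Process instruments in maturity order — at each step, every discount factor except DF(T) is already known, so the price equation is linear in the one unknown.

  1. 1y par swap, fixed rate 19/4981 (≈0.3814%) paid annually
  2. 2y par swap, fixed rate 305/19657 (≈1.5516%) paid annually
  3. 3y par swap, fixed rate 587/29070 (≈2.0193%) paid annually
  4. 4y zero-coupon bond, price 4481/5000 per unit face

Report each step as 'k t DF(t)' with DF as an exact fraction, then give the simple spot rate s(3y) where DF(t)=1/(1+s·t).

step 1 [1y] swap r/1=19/4981: DF=(1 − 19/4981·(0))/(1+19/4981) = 4981/5000 ≈ 0.996200
step 2 [2y] swap r/1=305/19657: DF=(1 − 305/19657·(0.996200))/(1+305/19657) = 1939/2000 ≈ 0.969500
step 3 [3y] swap r/1=587/29070: DF=(1 − 587/29070·(0.996200+0.969500))/(1+587/29070) = 9413/10000 ≈ 0.941300
step 4 [4y] zero: DF = P = 4481/5000 ≈ 0.896200

1 1 4981/5000
2 2 1939/2000
3 3 9413/10000
4 4 4481/5000
s(3y) = (1/(9413/10000) − 1)/(3) = 587/28239 ≈ 2.0787%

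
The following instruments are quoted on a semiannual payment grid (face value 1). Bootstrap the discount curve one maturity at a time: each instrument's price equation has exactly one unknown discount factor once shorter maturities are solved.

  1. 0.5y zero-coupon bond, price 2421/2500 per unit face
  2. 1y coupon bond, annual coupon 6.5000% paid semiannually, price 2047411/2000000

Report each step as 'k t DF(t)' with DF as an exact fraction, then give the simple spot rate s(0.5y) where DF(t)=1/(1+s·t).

1 1/2 2421/2500
2 1 961/1000
s(0.5y) = (1/(2421/2500) − 1)/(1/2) = 158/2421 ≈ 6.5262%

step 1 [0.5y] zero: DF = P = 2421/2500 ≈ 0.968400
step 2 [1y] bond c/2=13/400: DF=(2047411/2000000 − 13/400·(0.968400))/(1+13/400) = 961/1000 ≈ 0.961000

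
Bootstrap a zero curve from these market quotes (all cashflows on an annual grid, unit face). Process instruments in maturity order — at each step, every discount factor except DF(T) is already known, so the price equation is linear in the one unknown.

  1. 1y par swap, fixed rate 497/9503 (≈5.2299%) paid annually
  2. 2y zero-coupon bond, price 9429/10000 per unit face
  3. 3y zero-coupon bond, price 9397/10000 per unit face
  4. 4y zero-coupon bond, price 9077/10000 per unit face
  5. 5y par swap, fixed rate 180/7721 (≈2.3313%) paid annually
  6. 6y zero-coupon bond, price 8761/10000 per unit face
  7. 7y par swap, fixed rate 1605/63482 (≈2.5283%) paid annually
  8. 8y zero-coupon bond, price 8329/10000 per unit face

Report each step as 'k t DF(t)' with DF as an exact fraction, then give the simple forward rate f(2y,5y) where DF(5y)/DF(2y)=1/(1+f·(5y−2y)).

step 1 [1y] swap r/1=497/9503: DF=(1 − 497/9503·(0))/(1+497/9503) = 9503/10000 ≈ 0.950300
step 2 [2y] zero: DF = P = 9429/10000 ≈ 0.942900
step 3 [3y] zero: DF = P = 9397/10000 ≈ 0.939700
step 4 [4y] zero: DF = P = 9077/10000 ≈ 0.907700
step 5 [5y] swap r/1=180/7721: DF=(1 − 180/7721·(0.950300+0.942900+0.939700+0.907700))/(1+180/7721) = 223/250 ≈ 0.892000
step 6 [6y] zero: DF = P = 8761/10000 ≈ 0.876100
step 7 [7y] swap r/1=1605/63482: DF=(1 − 1605/63482·(0.950300+0.942900+0.939700+0.907700+0.892000+0.876100))/(1+1605/63482) = 1679/2000 ≈ 0.839500
step 8 [8y] zero: DF = P = 8329/10000 ≈ 0.832900

1 1 9503/10000
2 2 9429/10000
3 3 9397/10000
4 4 9077/10000
5 5 223/250
6 6 8761/10000
7 7 1679/2000
8 8 8329/10000
f(2y,5y) = ((9429/10000)/(223/250) − 1)/(3) = 509/26760 ≈ 1.9021%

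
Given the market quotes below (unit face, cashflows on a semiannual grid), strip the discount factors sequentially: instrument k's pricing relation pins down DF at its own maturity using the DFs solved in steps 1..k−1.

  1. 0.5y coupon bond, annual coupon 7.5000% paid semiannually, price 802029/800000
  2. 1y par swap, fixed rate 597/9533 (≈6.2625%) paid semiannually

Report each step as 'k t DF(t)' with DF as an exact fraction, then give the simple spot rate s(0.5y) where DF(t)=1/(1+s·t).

step 1 [0.5y] bond c/2=3/80: DF=(802029/800000 − 3/80·(0))/(1+3/80) = 9663/10000 ≈ 0.966300
step 2 [1y] swap r/2=597/19066: DF=(1 − 597/19066·(0.966300))/(1+597/19066) = 9403/10000 ≈ 0.940300

1 1/2 9663/10000
2 1 9403/10000
s(0.5y) = (1/(9663/10000) − 1)/(1/2) = 674/9663 ≈ 6.9751%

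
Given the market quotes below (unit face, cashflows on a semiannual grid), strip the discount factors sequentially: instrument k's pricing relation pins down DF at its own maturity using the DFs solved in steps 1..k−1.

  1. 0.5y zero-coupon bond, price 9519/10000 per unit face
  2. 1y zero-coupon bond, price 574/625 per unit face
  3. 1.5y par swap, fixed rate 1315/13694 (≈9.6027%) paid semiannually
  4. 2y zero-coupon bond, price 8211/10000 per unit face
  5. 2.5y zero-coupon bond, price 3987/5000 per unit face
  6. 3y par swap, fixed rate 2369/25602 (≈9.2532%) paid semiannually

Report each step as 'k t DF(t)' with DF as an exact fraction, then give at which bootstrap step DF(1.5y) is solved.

1 1/2 9519/10000
2 1 574/625
3 3/2 1737/2000
4 2 8211/10000
5 5/2 3987/5000
6 3 7631/10000
DF(1.5y) is solved at step 3

step 1 [0.5y] zero: DF = P = 9519/10000 ≈ 0.951900
step 2 [1y] zero: DF = P = 574/625 ≈ 0.918400
step 3 [1.5y] swap r/2=1315/27388: DF=(1 − 1315/27388·(0.951900+0.918400))/(1+1315/27388) = 1737/2000 ≈ 0.868500
step 4 [2y] zero: DF = P = 8211/10000 ≈ 0.821100
step 5 [2.5y] zero: DF = P = 3987/5000 ≈ 0.797400
step 6 [3y] swap r/2=2369/51204: DF=(1 − 2369/51204·(0.951900+0.918400+0.868500+0.821100+0.797400))/(1+2369/51204) = 7631/10000 ≈ 0.763100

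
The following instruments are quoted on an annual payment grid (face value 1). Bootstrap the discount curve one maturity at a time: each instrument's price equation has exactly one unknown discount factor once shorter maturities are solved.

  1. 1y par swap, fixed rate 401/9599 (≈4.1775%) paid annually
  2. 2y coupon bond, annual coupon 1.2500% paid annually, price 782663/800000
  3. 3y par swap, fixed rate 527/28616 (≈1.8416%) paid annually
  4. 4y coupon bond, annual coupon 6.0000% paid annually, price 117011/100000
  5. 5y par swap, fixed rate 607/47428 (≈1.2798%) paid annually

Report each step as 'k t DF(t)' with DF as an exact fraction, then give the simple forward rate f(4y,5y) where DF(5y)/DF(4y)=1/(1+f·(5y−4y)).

1 1 9599/10000
2 2 1193/1250
3 3 9473/10000
4 4 9419/10000
5 5 9393/10000
f(4y,5y) = ((9419/10000)/(9393/10000) − 1)/(1) = 26/9393 ≈ 0.2768%

step 1 [1y] swap r/1=401/9599: DF=(1 − 401/9599·(0))/(1+401/9599) = 9599/10000 ≈ 0.959900
step 2 [2y] bond c/1=1/80: DF=(782663/800000 − 1/80·(0.959900))/(1+1/80) = 1193/1250 ≈ 0.954400
step 3 [3y] swap r/1=527/28616: DF=(1 − 527/28616·(0.959900+0.954400))/(1+527/28616) = 9473/10000 ≈ 0.947300
step 4 [4y] bond c/1=3/50: DF=(117011/100000 − 3/50·(0.959900+0.954400+0.947300))/(1+3/50) = 9419/10000 ≈ 0.941900
step 5 [5y] swap r/1=607/47428: DF=(1 − 607/47428·(0.959900+0.954400+0.947300+0.941900))/(1+607/47428) = 9393/10000 ≈ 0.939300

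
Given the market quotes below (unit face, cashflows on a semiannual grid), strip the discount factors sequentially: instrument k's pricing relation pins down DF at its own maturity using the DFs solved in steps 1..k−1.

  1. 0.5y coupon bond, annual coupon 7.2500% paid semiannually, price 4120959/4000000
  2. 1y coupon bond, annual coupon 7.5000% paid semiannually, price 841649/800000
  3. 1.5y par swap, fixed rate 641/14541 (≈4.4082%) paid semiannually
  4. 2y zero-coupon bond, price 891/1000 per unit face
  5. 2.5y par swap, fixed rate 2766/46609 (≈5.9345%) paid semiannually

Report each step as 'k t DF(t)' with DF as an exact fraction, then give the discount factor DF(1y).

step 1 [0.5y] bond c/2=29/800: DF=(4120959/4000000 − 29/800·(0))/(1+29/800) = 4971/5000 ≈ 0.994200
step 2 [1y] bond c/2=3/80: DF=(841649/800000 − 3/80·(0.994200))/(1+3/80) = 9781/10000 ≈ 0.978100
step 3 [1.5y] swap r/2=641/29082: DF=(1 − 641/29082·(0.994200+0.978100))/(1+641/29082) = 9359/10000 ≈ 0.935900
step 4 [2y] zero: DF = P = 891/1000 ≈ 0.891000
step 5 [2.5y] swap r/2=1383/46609: DF=(1 − 1383/46609·(0.994200+0.978100+0.935900+0.891000))/(1+1383/46609) = 8617/10000 ≈ 0.861700

1 1/2 4971/5000
2 1 9781/10000
3 3/2 9359/10000
4 2 891/1000
5 5/2 8617/10000
DF(1y) = 9781/10000 ≈ 0.978100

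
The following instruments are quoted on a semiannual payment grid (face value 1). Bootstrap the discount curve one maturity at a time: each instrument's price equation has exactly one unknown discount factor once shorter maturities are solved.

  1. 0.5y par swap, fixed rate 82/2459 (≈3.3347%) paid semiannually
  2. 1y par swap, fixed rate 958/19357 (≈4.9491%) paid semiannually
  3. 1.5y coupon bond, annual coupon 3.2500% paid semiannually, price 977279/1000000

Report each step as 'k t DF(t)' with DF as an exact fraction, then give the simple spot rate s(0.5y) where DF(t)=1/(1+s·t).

step 1 [0.5y] swap r/2=41/2459: DF=(1 − 41/2459·(0))/(1+41/2459) = 2459/2500 ≈ 0.983600
step 2 [1y] swap r/2=479/19357: DF=(1 − 479/19357·(0.983600))/(1+479/19357) = 9521/10000 ≈ 0.952100
step 3 [1.5y] bond c/2=13/800: DF=(977279/1000000 − 13/800·(0.983600+0.952100))/(1+13/800) = 9307/10000 ≈ 0.930700

1 1/2 2459/2500
2 1 9521/10000
3 3/2 9307/10000
s(0.5y) = (1/(2459/2500) − 1)/(1/2) = 82/2459 ≈ 3.3347%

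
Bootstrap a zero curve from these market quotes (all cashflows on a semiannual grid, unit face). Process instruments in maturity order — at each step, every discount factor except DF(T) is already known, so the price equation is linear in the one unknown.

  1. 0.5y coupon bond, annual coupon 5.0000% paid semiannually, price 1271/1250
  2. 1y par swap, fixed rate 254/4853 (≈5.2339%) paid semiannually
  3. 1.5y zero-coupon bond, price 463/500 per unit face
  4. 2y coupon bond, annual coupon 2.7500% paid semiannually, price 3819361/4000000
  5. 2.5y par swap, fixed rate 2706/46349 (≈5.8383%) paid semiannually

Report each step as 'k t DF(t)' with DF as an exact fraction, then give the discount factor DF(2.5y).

1 1/2 124/125
2 1 2373/2500
3 3/2 463/500
4 2 903/1000
5 5/2 8647/10000
DF(2.5y) = 8647/10000 ≈ 0.864700

step 1 [0.5y] bond c/2=1/40: DF=(1271/1250 − 1/40·(0))/(1+1/40) = 124/125 ≈ 0.992000
step 2 [1y] swap r/2=127/4853: DF=(1 − 127/4853·(0.992000))/(1+127/4853) = 2373/2500 ≈ 0.949200
step 3 [1.5y] zero: DF = P = 463/500 ≈ 0.926000
step 4 [2y] bond c/2=11/800: DF=(3819361/4000000 − 11/800·(0.992000+0.949200+0.926000))/(1+11/800) = 903/1000 ≈ 0.903000
step 5 [2.5y] swap r/2=1353/46349: DF=(1 − 1353/46349·(0.992000+0.949200+0.926000+0.903000))/(1+1353/46349) = 8647/10000 ≈ 0.864700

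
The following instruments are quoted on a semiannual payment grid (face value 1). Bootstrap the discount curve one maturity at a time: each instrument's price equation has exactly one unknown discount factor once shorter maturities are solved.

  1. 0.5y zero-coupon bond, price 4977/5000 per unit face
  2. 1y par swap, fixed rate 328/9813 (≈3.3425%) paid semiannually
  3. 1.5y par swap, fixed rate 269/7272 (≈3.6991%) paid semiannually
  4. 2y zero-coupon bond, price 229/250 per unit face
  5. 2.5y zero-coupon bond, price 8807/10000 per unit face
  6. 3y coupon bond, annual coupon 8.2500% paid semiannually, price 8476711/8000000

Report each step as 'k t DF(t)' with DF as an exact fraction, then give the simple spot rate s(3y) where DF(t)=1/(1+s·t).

1 1/2 4977/5000
2 1 1209/1250
3 3/2 4731/5000
4 2 229/250
5 5/2 8807/10000
6 3 1039/1250
s(3y) = (1/(1039/1250) − 1)/(3) = 211/3117 ≈ 6.7693%

step 1 [0.5y] zero: DF = P = 4977/5000 ≈ 0.995400
step 2 [1y] swap r/2=164/9813: DF=(1 − 164/9813·(0.995400))/(1+164/9813) = 1209/1250 ≈ 0.967200
step 3 [1.5y] swap r/2=269/14544: DF=(1 − 269/14544·(0.995400+0.967200))/(1+269/14544) = 4731/5000 ≈ 0.946200
step 4 [2y] zero: DF = P = 229/250 ≈ 0.916000
step 5 [2.5y] zero: DF = P = 8807/10000 ≈ 0.880700
step 6 [3y] bond c/2=33/800: DF=(8476711/8000000 − 33/800·(0.995400+0.967200+0.946200+0.916000+0.880700))/(1+33/800) = 1039/1250 ≈ 0.831200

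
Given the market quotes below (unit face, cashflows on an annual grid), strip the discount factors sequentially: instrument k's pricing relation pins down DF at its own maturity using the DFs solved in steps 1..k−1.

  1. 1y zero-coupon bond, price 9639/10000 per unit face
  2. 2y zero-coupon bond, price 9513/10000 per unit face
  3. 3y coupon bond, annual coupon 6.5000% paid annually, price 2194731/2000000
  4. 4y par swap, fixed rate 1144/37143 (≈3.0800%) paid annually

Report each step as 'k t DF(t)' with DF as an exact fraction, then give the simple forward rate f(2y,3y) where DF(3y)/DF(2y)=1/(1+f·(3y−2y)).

1 1 9639/10000
2 2 9513/10000
3 3 1827/2000
4 4 1107/1250
f(2y,3y) = ((9513/10000)/(1827/2000) − 1)/(1) = 6/145 ≈ 4.1379%

step 1 [1y] zero: DF = P = 9639/10000 ≈ 0.963900
step 2 [2y] zero: DF = P = 9513/10000 ≈ 0.951300
step 3 [3y] bond c/1=13/200: DF=(2194731/2000000 − 13/200·(0.963900+0.951300))/(1+13/200) = 1827/2000 ≈ 0.913500
step 4 [4y] swap r/1=1144/37143: DF=(1 − 1144/37143·(0.963900+0.951300+0.913500))/(1+1144/37143) = 1107/1250 ≈ 0.885600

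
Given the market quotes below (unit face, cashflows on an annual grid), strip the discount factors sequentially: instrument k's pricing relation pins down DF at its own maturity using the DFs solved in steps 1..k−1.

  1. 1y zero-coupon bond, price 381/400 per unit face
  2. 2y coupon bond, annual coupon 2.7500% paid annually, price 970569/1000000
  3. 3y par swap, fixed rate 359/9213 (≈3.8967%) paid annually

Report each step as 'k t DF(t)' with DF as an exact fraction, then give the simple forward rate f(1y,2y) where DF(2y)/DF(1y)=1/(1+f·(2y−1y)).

step 1 [1y] zero: DF = P = 381/400 ≈ 0.952500
step 2 [2y] bond c/1=11/400: DF=(970569/1000000 − 11/400·(0.952500))/(1+11/400) = 9191/10000 ≈ 0.919100
step 3 [3y] swap r/1=359/9213: DF=(1 − 359/9213·(0.952500+0.919100))/(1+359/9213) = 8923/10000 ≈ 0.892300

1 1 381/400
2 2 9191/10000
3 3 8923/10000
f(1y,2y) = ((381/400)/(9191/10000) − 1)/(1) = 334/9191 ≈ 3.6340%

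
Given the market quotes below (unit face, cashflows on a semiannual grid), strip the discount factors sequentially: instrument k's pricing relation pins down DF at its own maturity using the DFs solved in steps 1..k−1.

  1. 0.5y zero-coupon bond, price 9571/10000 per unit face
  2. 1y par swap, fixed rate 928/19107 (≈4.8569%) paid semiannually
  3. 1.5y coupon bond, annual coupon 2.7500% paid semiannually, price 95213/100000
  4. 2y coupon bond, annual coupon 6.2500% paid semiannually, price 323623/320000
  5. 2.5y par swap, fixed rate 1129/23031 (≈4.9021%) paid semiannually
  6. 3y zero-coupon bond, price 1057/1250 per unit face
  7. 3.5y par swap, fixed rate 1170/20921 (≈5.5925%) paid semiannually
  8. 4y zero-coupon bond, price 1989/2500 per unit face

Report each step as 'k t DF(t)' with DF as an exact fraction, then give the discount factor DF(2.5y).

1 1/2 9571/10000
2 1 596/625
3 3/2 9133/10000
4 2 8951/10000
5 5/2 8871/10000
6 3 1057/1250
7 7/2 1649/2000
8 4 1989/2500
DF(2.5y) = 8871/10000 ≈ 0.887100

step 1 [0.5y] zero: DF = P = 9571/10000 ≈ 0.957100
step 2 [1y] swap r/2=464/19107: DF=(1 − 464/19107·(0.957100))/(1+464/19107) = 596/625 ≈ 0.953600
step 3 [1.5y] bond c/2=11/800: DF=(95213/100000 − 11/800·(0.957100+0.953600))/(1+11/800) = 9133/10000 ≈ 0.913300
step 4 [2y] bond c/2=1/32: DF=(323623/320000 − 1/32·(0.957100+0.953600+0.913300))/(1+1/32) = 8951/10000 ≈ 0.895100
step 5 [2.5y] swap r/2=1129/46062: DF=(1 − 1129/46062·(0.957100+0.953600+0.913300+0.895100))/(1+1129/46062) = 8871/10000 ≈ 0.887100
step 6 [3y] zero: DF = P = 1057/1250 ≈ 0.845600
step 7 [3.5y] swap r/2=585/20921: DF=(1 − 585/20921·(0.957100+0.953600+0.913300+0.895100+0.887100+0.845600))/(1+585/20921) = 1649/2000 ≈ 0.824500
step 8 [4y] zero: DF = P = 1989/2500 ≈ 0.795600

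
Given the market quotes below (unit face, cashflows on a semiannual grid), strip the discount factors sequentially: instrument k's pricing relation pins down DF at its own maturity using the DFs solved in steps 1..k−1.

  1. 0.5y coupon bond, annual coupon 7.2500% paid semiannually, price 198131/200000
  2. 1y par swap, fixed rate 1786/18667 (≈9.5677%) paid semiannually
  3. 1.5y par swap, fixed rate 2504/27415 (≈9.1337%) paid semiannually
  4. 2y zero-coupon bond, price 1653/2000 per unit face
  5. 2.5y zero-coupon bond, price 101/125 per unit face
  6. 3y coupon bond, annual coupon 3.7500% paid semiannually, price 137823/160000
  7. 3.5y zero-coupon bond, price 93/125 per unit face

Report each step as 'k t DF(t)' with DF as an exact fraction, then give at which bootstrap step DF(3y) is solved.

step 1 [0.5y] bond c/2=29/800: DF=(198131/200000 − 29/800·(0))/(1+29/800) = 239/250 ≈ 0.956000
step 2 [1y] swap r/2=893/18667: DF=(1 − 893/18667·(0.956000))/(1+893/18667) = 9107/10000 ≈ 0.910700
step 3 [1.5y] swap r/2=1252/27415: DF=(1 − 1252/27415·(0.956000+0.910700))/(1+1252/27415) = 2187/2500 ≈ 0.874800
step 4 [2y] zero: DF = P = 1653/2000 ≈ 0.826500
step 5 [2.5y] zero: DF = P = 101/125 ≈ 0.808000
step 6 [3y] bond c/2=3/160: DF=(137823/160000 − 3/160·(0.956000+0.910700+0.874800+0.826500+0.808000))/(1+3/160) = 153/200 ≈ 0.765000
step 7 [3.5y] zero: DF = P = 93/125 ≈ 0.744000

1 1/2 239/250
2 1 9107/10000
3 3/2 2187/2500
4 2 1653/2000
5 5/2 101/125
6 3 153/200
7 7/2 93/125
DF(3y) is solved at step 6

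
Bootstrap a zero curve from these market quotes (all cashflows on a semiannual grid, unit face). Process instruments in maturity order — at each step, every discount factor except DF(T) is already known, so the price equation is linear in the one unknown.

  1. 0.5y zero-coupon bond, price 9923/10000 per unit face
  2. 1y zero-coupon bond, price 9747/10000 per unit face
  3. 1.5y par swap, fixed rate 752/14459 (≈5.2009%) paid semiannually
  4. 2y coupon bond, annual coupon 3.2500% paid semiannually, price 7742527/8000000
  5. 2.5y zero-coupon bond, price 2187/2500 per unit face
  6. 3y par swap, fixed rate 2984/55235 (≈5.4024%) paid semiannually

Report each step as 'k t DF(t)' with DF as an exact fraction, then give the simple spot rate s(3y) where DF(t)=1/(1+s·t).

step 1 [0.5y] zero: DF = P = 9923/10000 ≈ 0.992300
step 2 [1y] zero: DF = P = 9747/10000 ≈ 0.974700
step 3 [1.5y] swap r/2=376/14459: DF=(1 − 376/14459·(0.992300+0.974700))/(1+376/14459) = 578/625 ≈ 0.924800
step 4 [2y] bond c/2=13/800: DF=(7742527/8000000 − 13/800·(0.992300+0.974700+0.924800))/(1+13/800) = 9061/10000 ≈ 0.906100
step 5 [2.5y] zero: DF = P = 2187/2500 ≈ 0.874800
step 6 [3y] swap r/2=1492/55235: DF=(1 − 1492/55235·(0.992300+0.974700+0.924800+0.906100+0.874800))/(1+1492/55235) = 2127/2500 ≈ 0.850800

1 1/2 9923/10000
2 1 9747/10000
3 3/2 578/625
4 2 9061/10000
5 5/2 2187/2500
6 3 2127/2500
s(3y) = (1/(2127/2500) − 1)/(3) = 373/6381 ≈ 5.8455%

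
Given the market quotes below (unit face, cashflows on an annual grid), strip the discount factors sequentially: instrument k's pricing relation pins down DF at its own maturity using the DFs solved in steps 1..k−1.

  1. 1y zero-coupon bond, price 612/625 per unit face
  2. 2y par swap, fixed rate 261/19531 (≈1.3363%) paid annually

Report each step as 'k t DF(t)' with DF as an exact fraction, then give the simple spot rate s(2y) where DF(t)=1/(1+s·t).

step 1 [1y] zero: DF = P = 612/625 ≈ 0.979200
step 2 [2y] swap r/1=261/19531: DF=(1 − 261/19531·(0.979200))/(1+261/19531) = 9739/10000 ≈ 0.973900

1 1 612/625
2 2 9739/10000
s(2y) = (1/(9739/10000) − 1)/(2) = 261/19478 ≈ 1.3400%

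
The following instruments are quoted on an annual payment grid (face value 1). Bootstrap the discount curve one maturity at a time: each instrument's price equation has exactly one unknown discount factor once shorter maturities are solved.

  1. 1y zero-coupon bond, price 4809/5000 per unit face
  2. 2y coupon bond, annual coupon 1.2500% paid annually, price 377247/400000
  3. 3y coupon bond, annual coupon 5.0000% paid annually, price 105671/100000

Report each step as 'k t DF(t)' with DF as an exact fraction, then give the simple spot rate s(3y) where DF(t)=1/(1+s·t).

1 1 4809/5000
2 2 2299/2500
3 3 573/625
s(3y) = (1/(573/625) − 1)/(3) = 52/1719 ≈ 3.0250%

step 1 [1y] zero: DF = P = 4809/5000 ≈ 0.961800
step 2 [2y] bond c/1=1/80: DF=(377247/400000 − 1/80·(0.961800))/(1+1/80) = 2299/2500 ≈ 0.919600
step 3 [3y] bond c/1=1/20: DF=(105671/100000 − 1/20·(0.961800+0.919600))/(1+1/20) = 573/625 ≈ 0.916800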